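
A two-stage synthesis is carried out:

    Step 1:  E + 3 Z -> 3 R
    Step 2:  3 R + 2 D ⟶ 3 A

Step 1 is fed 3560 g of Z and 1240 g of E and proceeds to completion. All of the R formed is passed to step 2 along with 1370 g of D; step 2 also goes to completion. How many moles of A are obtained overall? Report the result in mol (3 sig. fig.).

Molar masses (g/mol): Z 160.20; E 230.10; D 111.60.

Step 1:
n(Z) = 3560 / 160.20 = 22.22 mol
n(E) = 1240 / 230.10 = 5.389 mol
n/ν for Z = 22.22/3 = 7.407
n/ν for E = 5.389/1 = 5.389
Smallest n/ν is E → limiting reagent.
n(R) produced = (3/1) × 5.389 = 16.17 mol
Step 2:
n(R) available = 16.17 mol
n(D) = 1370 / 111.60 = 12.28 mol
n/ν for R = 16.17/3 = 5.390
n/ν for D = 12.28/2 = 6.140
Smallest n/ν is R → limiting reagent.
n(A) = (3/3) × 16.17 = 16.17 mol

16.2 mol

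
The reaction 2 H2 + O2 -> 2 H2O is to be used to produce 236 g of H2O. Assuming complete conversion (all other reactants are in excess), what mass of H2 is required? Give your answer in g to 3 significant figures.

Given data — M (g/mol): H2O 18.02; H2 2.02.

n(H2O) = 236 / 18.02 = 13.10 mol
n(H2) = (2/2) × 13.10 = 13.10 mol
mass = 13.10 × 2.02 = 26.46 g

26.5 g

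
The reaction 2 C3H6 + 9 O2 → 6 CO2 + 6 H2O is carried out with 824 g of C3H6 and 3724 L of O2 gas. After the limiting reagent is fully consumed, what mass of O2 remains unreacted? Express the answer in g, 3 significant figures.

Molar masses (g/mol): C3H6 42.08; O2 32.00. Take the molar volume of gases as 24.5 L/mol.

2040 g

n(C3H6) = 824.0 / 42.08 = 19.58 mol
n(O2) = 3724 / 24.5 = 152.0 mol
n/ν → C3H6: 9.790, O2: 16.89; C3H6 is limiting.
O2 consumed = (9/2) × 19.58 = 88.11 mol
O2 remaining = 152.0 − 88.11 = 63.89 mol
mass = 63.89 × 32.00 = 2044 g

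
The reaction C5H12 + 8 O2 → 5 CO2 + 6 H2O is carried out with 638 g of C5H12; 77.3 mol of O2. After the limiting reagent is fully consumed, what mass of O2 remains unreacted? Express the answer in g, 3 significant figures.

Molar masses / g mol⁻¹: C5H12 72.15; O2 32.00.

n(C5H12) = 638.0 / 72.15 = 8.843 mol
n(O2) = 77.30 mol
n/ν for C5H12 = 8.843/1 = 8.843
n/ν for O2 = 77.30/8 = 9.663
Smallest n/ν is C5H12 → limiting reagent.
O2 consumed = (8/1) × 8.843 = 70.74 mol
O2 remaining = 77.30 − 70.74 = 6.560 mol
mass = 6.560 × 32.00 = 209.9 g

210 g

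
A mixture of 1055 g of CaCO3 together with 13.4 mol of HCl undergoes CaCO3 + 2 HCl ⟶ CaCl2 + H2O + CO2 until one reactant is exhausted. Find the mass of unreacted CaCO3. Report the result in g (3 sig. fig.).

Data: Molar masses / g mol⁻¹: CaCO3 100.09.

384 g

n(CaCO3) = 1055 / 100.09 = 10.54 mol
n(HCl) = 13.40 mol
n/ν for CaCO3 = 10.54/1 = 10.54
n/ν for HCl = 13.40/2 = 6.700
Smallest n/ν is HCl → limiting reagent.
CaCO3 consumed = (1/2) × 13.40 = 6.700 mol
CaCO3 remaining = 10.54 − 6.700 = 3.840 mol
mass = 3.840 × 100.09 = 384.3 g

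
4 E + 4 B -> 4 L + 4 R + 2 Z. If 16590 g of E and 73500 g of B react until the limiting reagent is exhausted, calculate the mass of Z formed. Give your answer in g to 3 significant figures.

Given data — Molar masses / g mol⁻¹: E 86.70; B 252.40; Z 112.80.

10800 g

n(E) = 16590 / 86.70 = 191.3 mol
n(B) = 73500 / 252.40 = 291.2 mol
n/ν → E: 47.83, B: 72.80; E is limiting.
n(Z) = (2/4) × 191.3 = 95.65 mol
mass = 95.65 × 112.80 = 10790 g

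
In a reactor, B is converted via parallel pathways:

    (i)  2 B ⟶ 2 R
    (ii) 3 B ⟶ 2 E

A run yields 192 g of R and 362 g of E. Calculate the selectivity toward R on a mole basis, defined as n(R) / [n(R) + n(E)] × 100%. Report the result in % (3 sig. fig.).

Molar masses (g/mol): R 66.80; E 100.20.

n(R) = 192 / 66.80 = 2.874 mol
n(E) = 362 / 100.20 = 3.613 mol
selectivity = 2.874/(2.874+3.613) × 100 = 44.30 %

44.3 %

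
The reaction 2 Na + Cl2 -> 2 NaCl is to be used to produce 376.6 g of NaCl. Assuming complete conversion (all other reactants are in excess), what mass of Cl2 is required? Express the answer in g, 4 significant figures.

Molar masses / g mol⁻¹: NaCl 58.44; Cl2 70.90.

n(NaCl) = 376.6 / 58.44 = 6.444 mol
n(Cl2) = (1/2) × 6.444 = 3.222 mol
mass = 3.222 × 70.90 = 228.4 g

228.4 g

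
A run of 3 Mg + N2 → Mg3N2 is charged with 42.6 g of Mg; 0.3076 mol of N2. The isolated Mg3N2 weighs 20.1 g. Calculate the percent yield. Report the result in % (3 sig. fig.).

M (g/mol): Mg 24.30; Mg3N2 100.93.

64.7 %

n(Mg) = 42.60 / 24.30 = 1.753 mol
n(N2) = 0.3076 mol
n/ν for Mg = 1.753/3 = 0.5843
n/ν for N2 = 0.3076/1 = 0.3076
Smallest n/ν is N2 → limiting reagent.
theoretical n(Mg3N2) = (1/1) × 0.3076 = 0.3076 mol → 31.05 g
% yield = 20.1 / 31.05 × 100 = 64.73 %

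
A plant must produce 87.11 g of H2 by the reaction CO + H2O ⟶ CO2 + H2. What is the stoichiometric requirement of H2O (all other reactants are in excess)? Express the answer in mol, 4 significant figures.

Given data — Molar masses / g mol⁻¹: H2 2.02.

43.12 mol

n(H2) = 87.11 / 2.02 = 43.12 mol
n(H2O) = (1/1) × 43.12 = 43.12 mol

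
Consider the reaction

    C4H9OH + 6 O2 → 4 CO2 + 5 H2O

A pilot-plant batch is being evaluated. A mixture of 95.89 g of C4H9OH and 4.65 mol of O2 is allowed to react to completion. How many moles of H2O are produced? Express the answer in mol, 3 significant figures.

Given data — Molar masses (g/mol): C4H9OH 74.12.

n(C4H9OH) = 95.89 / 74.12 = 1.294 mol
n(O2) = 4.650 mol
n/ν for C4H9OH = 1.294/1 = 1.294
n/ν for O2 = 4.650/6 = 0.7750
Smallest n/ν is O2 → limiting reagent.
n(H2O) = (5/6) × 4.650 = 3.875 mol

3.88 mol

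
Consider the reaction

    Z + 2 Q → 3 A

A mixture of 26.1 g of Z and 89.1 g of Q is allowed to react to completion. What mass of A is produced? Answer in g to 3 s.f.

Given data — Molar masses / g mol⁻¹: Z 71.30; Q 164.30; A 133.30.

108 g

n(Z) = 26.10 / 71.30 = 0.3661 mol
n(Q) = 89.10 / 164.30 = 0.5423 mol
n/ν → Z: 0.3661, Q: 0.2712; Q is limiting.
n(A) = (3/2) × 0.5423 = 0.8135 mol
mass = 0.8135 × 133.30 = 108.4 g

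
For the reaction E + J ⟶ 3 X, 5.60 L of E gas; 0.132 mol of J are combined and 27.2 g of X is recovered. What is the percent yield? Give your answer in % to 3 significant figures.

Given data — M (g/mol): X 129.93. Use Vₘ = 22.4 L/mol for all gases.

n(E) = 5.600 / 22.4 = 0.2500 mol
n(J) = 0.1320 mol
n/ν for E = 0.2500/1 = 0.2500
n/ν for J = 0.1320/1 = 0.1320
Smallest n/ν is J → limiting reagent.
theoretical n(X) = (3/1) × 0.1320 = 0.3960 mol → 51.45 g
% yield = 27.2 / 51.45 × 100 = 52.87 %

52.9 %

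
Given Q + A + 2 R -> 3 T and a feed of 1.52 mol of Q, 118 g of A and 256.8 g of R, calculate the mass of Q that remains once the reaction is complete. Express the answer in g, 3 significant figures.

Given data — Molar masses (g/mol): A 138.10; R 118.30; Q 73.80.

n(Q) = 1.520 mol
n(A) = 118.0 / 138.10 = 0.8545 mol
n(R) = 256.8 / 118.30 = 2.171 mol
n/ν for Q = 1.520/1 = 1.520
n/ν for A = 0.8545/1 = 0.8545
n/ν for R = 2.171/2 = 1.086
Smallest n/ν is A → limiting reagent.
Q consumed = (1/1) × 0.8545 = 0.8545 mol
Q remaining = 1.520 − 0.8545 = 0.6655 mol
mass = 0.6655 × 73.80 = 49.11 g

49.1 g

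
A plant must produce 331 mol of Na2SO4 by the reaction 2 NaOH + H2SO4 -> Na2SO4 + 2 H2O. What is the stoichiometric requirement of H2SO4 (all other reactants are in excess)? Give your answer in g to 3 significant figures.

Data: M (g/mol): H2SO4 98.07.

32500 g

n(Na2SO4) = 331.0 mol
n(H2SO4) = (1/1) × 331.0 = 331.0 mol
mass = 331.0 × 98.07 = 32460 g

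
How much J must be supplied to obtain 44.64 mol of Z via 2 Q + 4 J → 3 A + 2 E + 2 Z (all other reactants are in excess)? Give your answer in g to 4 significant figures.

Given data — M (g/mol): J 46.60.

4160 g

n(Z) = 44.64 mol
n(J) = (4/2) × 44.64 = 89.28 mol
mass = 89.28 × 46.60 = 4160 g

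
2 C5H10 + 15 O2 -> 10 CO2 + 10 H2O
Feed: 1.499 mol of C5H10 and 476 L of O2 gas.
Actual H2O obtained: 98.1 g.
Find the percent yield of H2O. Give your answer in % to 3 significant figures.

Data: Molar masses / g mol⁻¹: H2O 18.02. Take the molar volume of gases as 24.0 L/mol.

n(C5H10) = 1.499 mol
n(O2) = 476.0 / 24.0 = 19.83 mol
n/ν for C5H10 = 1.499/2 = 0.7495
n/ν for O2 = 19.83/15 = 1.322
Smallest n/ν is C5H10 → limiting reagent.
theoretical n(H2O) = (10/2) × 1.499 = 7.495 mol → 135.1 g
% yield = 98.1 / 135.1 × 100 = 72.61 %

72.6 %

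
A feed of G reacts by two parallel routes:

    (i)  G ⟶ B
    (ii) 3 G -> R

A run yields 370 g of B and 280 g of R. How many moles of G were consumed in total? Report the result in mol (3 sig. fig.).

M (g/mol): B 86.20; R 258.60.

7.54 mol

n(B) = 370 / 86.20 = 4.292 mol
n(R) = 280 / 258.60 = 1.083 mol
n(G) via (i) = (1/1)×4.292 = 4.292 mol
n(G) via (ii) = (3/1)×1.083 = 3.249 mol
total n(G) = 4.292 + 3.249 = 7.541 mol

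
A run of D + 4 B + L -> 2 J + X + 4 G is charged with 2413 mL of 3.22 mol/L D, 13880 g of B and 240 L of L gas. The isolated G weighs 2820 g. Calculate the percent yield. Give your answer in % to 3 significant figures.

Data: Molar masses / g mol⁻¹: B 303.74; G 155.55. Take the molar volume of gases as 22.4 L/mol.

58.3 %

n(D) = 3.22 × 2413/1000 = 7.770 mol
n(B) = 13880 / 303.74 = 45.70 mol
n(L) = 240.0 / 22.4 = 10.71 mol
n/ν for D = 7.770/1 = 7.770
n/ν for B = 45.70/4 = 11.43
n/ν for L = 10.71/1 = 10.71
Smallest n/ν is D → limiting reagent.
theoretical n(G) = (4/1) × 7.770 = 31.08 mol → 4834 g
% yield = 2820 / 4834 × 100 = 58.34 %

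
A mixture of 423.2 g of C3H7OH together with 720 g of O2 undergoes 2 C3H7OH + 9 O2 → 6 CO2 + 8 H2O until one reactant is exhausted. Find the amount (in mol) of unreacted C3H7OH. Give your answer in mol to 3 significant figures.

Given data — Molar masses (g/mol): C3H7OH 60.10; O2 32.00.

2.04 mol

n(C3H7OH) = 423.2 / 60.10 = 7.042 mol
n(O2) = 720.0 / 32.00 = 22.50 mol
n/ν → C3H7OH: 3.521, O2: 2.500; O2 is limiting.
C3H7OH consumed = (2/9) × 22.50 = 5.000 mol
C3H7OH remaining = 7.042 − 5.000 = 2.042 mol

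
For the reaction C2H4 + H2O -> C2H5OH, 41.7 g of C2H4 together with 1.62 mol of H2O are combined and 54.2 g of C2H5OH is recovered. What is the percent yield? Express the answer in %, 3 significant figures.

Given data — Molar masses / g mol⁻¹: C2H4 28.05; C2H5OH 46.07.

n(C2H4) = 41.70 / 28.05 = 1.487 mol
n(H2O) = 1.620 mol
n/ν → C2H4: 1.487, H2O: 1.620; C2H4 is limiting.
theoretical n(C2H5OH) = (1/1) × 1.487 = 1.487 mol → 68.51 g
% yield = 54.2 / 68.51 × 100 = 79.11 %

79.1 %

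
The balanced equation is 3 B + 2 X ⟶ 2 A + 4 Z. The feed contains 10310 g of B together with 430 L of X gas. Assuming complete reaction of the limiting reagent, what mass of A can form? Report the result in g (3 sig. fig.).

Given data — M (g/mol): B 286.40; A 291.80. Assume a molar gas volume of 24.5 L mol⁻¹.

n(B) = 10310 / 286.40 = 36.00 mol
n(X) = 430.0 / 24.5 = 17.55 mol
n/ν for B = 36.00/3 = 12.00
n/ν for X = 17.55/2 = 8.775
Smallest n/ν is X → limiting reagent.
n(A) = (2/2) × 17.55 = 17.55 mol
mass = 17.55 × 291.80 = 5121 g

5120 g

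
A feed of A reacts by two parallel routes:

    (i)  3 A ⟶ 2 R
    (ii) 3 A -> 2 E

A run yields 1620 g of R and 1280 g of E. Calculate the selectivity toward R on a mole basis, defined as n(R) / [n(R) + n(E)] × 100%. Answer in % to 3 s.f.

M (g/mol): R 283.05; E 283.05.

55.9 %

n(R) = 1620 / 283.05 = 5.723 mol
n(E) = 1280 / 283.05 = 4.522 mol
selectivity = 5.723/(5.723+4.522) × 100 = 55.86 %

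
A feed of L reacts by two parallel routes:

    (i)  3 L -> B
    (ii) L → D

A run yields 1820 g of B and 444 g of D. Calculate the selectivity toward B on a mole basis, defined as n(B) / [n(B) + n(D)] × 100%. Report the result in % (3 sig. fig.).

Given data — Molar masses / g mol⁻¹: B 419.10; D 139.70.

57.7 %

n(B) = 1820 / 419.10 = 4.343 mol
n(D) = 444 / 139.70 = 3.178 mol
selectivity = 4.343/(4.343+3.178) × 100 = 57.74 %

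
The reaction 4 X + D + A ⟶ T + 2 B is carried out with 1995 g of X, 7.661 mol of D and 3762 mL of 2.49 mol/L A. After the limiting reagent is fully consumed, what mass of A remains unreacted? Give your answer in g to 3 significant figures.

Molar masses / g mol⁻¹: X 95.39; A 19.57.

81.0 g

n(X) = 1995 / 95.39 = 20.91 mol
n(D) = 7.661 mol
n(A) = 2.49 × 3762/1000 = 9.367 mol
n/ν → X: 5.228, D: 7.661, A: 9.367; X is limiting.
A consumed = (1/4) × 20.91 = 5.228 mol
A remaining = 9.367 − 5.228 = 4.139 mol
mass = 4.139 × 19.57 = 81.00 g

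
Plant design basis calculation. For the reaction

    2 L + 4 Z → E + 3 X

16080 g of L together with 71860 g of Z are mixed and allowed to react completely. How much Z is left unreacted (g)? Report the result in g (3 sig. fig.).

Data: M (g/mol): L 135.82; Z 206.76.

n(L) = 16080 / 135.82 = 118.4 mol
n(Z) = 71860 / 206.76 = 347.6 mol
n/ν → L: 59.20, Z: 86.90; L is limiting.
Z consumed = (4/2) × 118.4 = 236.8 mol
Z remaining = 347.6 − 236.8 = 110.8 mol
mass = 110.8 × 206.76 = 22910 g

22900 g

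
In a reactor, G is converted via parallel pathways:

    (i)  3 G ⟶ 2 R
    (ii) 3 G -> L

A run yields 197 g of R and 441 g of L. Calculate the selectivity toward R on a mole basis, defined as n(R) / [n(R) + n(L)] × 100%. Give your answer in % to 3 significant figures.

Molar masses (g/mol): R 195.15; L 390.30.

n(R) = 197 / 195.15 = 1.009 mol
n(L) = 441 / 390.30 = 1.130 mol
selectivity = 1.009/(1.009+1.130) × 100 = 47.17 %

47.2 %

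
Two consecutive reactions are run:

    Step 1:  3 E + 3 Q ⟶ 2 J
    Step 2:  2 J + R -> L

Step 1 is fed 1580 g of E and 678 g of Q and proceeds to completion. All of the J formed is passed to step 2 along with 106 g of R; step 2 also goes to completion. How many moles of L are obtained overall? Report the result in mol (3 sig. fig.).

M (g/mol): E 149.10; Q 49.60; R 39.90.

Step 1:
n(E) = 1580 / 149.10 = 10.60 mol
n(Q) = 678.0 / 49.60 = 13.67 mol
n/ν for E = 10.60/3 = 3.533
n/ν for Q = 13.67/3 = 4.557
Smallest n/ν is E → limiting reagent.
n(J) produced = (2/3) × 10.60 = 7.067 mol
Step 2:
n(J) available = 7.067 mol
n(R) = 106.0 / 39.90 = 2.657 mol
n/ν for J = 7.067/2 = 3.534
n/ν for R = 2.657/1 = 2.657
Smallest n/ν is R → limiting reagent.
n(L) = (1/1) × 2.657 = 2.657 mol

2.66 mol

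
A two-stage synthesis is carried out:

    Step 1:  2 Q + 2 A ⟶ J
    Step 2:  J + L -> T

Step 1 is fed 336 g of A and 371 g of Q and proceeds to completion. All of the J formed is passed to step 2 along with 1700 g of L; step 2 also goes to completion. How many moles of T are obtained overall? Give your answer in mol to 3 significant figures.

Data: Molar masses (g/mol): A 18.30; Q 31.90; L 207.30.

5.82 mol

Step 1:
n(A) = 336.0 / 18.30 = 18.36 mol
n(Q) = 371.0 / 31.90 = 11.63 mol
n/ν for A = 18.36/2 = 9.180
n/ν for Q = 11.63/2 = 5.815
Smallest n/ν is Q → limiting reagent.
n(J) produced = (1/2) × 11.63 = 5.815 mol
Step 2:
n(J) available = 5.815 mol
n(L) = 1700 / 207.30 = 8.201 mol
n/ν for J = 5.815/1 = 5.815
n/ν for L = 8.201/1 = 8.201
Smallest n/ν is J → limiting reagent.
n(T) = (1/1) × 5.815 = 5.815 mol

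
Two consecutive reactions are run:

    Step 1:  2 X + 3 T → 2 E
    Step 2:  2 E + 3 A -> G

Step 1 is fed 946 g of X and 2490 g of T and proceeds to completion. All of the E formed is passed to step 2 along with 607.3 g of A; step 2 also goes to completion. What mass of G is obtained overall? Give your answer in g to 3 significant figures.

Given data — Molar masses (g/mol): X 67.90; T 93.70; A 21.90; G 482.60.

Step 1:
n(X) = 946.0 / 67.90 = 13.93 mol
n(T) = 2490 / 93.70 = 26.57 mol
n/ν → X: 6.965, T: 8.857; X is limiting.
n(E) produced = (2/2) × 13.93 = 13.93 mol
Step 2:
n(E) available = 13.93 mol
n(A) = 607.3 / 21.90 = 27.73 mol
n/ν → E: 6.965, A: 9.243; E is limiting.
n(G) = (1/2) × 13.93 = 6.965 mol
mass = 6.965 × 482.60 = 3361 g

3360 g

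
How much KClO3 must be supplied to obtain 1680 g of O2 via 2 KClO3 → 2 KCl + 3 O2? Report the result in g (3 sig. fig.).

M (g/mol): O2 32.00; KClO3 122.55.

4290 g

n(O2) = 1680 / 32.00 = 52.50 mol
n(KClO3) = (2/3) × 52.50 = 35.00 mol
mass = 35.00 × 122.55 = 4289 g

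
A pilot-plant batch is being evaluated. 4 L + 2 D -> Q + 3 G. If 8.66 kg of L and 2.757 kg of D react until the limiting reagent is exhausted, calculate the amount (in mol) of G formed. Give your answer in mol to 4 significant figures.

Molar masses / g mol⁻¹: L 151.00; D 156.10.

n(L) = 8.660×1000 / 151.00 = 57.35 mol
n(D) = 2.757×1000 / 156.10 = 17.66 mol
n/ν for L = 57.35/4 = 14.34
n/ν for D = 17.66/2 = 8.830
Smallest n/ν is D → limiting reagent.
n(G) = (3/2) × 17.66 = 26.49 mol

26.49 mol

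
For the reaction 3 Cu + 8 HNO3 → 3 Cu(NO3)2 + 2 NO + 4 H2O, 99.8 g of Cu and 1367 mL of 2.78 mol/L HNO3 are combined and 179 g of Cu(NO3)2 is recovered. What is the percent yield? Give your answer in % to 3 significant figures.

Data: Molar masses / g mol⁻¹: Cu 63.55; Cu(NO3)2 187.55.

n(Cu) = 99.80 / 63.55 = 1.570 mol
n(HNO3) = 2.78 × 1367/1000 = 3.800 mol
n/ν for Cu = 1.570/3 = 0.5233
n/ν for HNO3 = 3.800/8 = 0.4750
Smallest n/ν is HNO3 → limiting reagent.
theoretical n(Cu(NO3)2) = (3/8) × 3.800 = 1.425 mol → 267.3 g
% yield = 179 / 267.3 × 100 = 66.97 %

67.0 %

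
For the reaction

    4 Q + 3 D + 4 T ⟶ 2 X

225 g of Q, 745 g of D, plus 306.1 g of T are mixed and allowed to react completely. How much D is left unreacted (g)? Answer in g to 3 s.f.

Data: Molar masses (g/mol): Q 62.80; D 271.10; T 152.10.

336 g

n(Q) = 225.0 / 62.80 = 3.583 mol
n(D) = 745.0 / 271.10 = 2.748 mol
n(T) = 306.1 / 152.10 = 2.012 mol
n/ν → Q: 0.8958, D: 0.9160, T: 0.5030; T is limiting.
D consumed = (3/4) × 2.012 = 1.509 mol
D remaining = 2.748 − 1.509 = 1.239 mol
mass = 1.239 × 271.10 = 335.9 g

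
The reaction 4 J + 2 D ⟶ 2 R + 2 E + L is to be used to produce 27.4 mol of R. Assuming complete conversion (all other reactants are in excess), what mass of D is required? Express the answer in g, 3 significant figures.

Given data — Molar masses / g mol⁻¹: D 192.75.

5280 g

n(R) = 27.40 mol
n(D) = (2/2) × 27.40 = 27.40 mol
mass = 27.40 × 192.75 = 5281 g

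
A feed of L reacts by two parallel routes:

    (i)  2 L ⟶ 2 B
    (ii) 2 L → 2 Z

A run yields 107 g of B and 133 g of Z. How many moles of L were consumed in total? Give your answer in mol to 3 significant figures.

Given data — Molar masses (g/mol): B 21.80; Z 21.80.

n(B) = 107 / 21.80 = 4.908 mol
n(Z) = 133 / 21.80 = 6.101 mol
n(L) via (i) = (2/2)×4.908 = 4.908 mol
n(L) via (ii) = (2/2)×6.101 = 6.101 mol
total n(L) = 4.908 + 6.101 = 11.01 mol

11.0 mol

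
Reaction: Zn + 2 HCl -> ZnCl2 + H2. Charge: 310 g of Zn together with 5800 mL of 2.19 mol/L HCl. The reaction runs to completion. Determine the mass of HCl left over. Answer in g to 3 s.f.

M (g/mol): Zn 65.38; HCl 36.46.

117 g

n(Zn) = 310.0 / 65.38 = 4.742 mol
n(HCl) = 2.19 × 5800/1000 = 12.70 mol
n/ν → Zn: 4.742, HCl: 6.350; Zn is limiting.
HCl consumed = (2/1) × 4.742 = 9.484 mol
HCl remaining = 12.70 − 9.484 = 3.216 mol
mass = 3.216 × 36.46 = 117.3 g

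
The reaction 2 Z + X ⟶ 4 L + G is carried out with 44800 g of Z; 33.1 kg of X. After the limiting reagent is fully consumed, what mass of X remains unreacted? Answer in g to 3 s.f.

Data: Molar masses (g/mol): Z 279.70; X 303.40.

8800 g

n(Z) = 44800 / 279.70 = 160.2 mol
n(X) = 33.10×1000 / 303.40 = 109.1 mol
n/ν → Z: 80.10, X: 109.1; Z is limiting.
X consumed = (1/2) × 160.2 = 80.10 mol
X remaining = 109.1 − 80.10 = 29.00 mol
mass = 29.00 × 303.40 = 8799 g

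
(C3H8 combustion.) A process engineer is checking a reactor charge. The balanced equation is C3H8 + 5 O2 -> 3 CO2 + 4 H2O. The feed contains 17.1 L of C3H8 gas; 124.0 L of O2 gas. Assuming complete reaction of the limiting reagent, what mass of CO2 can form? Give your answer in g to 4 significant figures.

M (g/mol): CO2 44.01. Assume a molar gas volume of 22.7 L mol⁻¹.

n(C3H8) = 17.10 / 22.7 = 0.7533 mol
n(O2) = 124.0 / 22.7 = 5.463 mol
n/ν → C3H8: 0.7533, O2: 1.093; C3H8 is limiting.
n(CO2) = (3/1) × 0.7533 = 2.260 mol
mass = 2.260 × 44.01 = 99.46 g

99.46 g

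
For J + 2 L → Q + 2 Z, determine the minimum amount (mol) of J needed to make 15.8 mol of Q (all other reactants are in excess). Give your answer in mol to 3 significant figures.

15.8 mol

n(Q) = 15.80 mol
n(J) = (1/1) × 15.80 = 15.80 mol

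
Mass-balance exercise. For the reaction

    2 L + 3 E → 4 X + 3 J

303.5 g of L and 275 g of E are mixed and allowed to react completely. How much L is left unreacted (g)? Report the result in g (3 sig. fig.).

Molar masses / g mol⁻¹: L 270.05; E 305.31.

n(L) = 303.5 / 270.05 = 1.124 mol
n(E) = 275.0 / 305.31 = 0.9007 mol
n/ν for L = 1.124/2 = 0.5620
n/ν for E = 0.9007/3 = 0.3002
Smallest n/ν is E → limiting reagent.
L consumed = (2/3) × 0.9007 = 0.6005 mol
L remaining = 1.124 − 0.6005 = 0.5235 mol
mass = 0.5235 × 270.05 = 141.4 g

141 g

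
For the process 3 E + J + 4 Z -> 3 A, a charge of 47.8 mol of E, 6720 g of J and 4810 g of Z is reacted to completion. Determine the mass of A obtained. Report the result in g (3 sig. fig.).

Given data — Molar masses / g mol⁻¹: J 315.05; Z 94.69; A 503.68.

n(E) = 47.80 mol
n(J) = 6720 / 315.05 = 21.33 mol
n(Z) = 4810 / 94.69 = 50.80 mol
n/ν → E: 15.93, J: 21.33, Z: 12.70; Z is limiting.
n(A) = (3/4) × 50.80 = 38.10 mol
mass = 38.10 × 503.68 = 19190 g

19200 g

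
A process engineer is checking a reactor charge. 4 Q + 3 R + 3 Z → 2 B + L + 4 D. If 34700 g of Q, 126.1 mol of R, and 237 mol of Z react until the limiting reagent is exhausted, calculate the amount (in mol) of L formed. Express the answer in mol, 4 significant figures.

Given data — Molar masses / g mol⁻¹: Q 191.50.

42.03 mol

n(Q) = 34700 / 191.50 = 181.2 mol
n(R) = 126.1 mol
n(Z) = 237.0 mol
n/ν for Q = 181.2/4 = 45.30
n/ν for R = 126.1/3 = 42.03
n/ν for Z = 237.0/3 = 79.00
Smallest n/ν is R → limiting reagent.
n(L) = (1/3) × 126.1 = 42.03 mol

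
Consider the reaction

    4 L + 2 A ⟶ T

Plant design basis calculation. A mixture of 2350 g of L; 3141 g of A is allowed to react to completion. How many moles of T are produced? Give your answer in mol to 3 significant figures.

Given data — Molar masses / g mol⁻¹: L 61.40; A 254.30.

6.18 mol

n(L) = 2350 / 61.40 = 38.27 mol
n(A) = 3141 / 254.30 = 12.35 mol
n/ν for L = 38.27/4 = 9.568
n/ν for A = 12.35/2 = 6.175
Smallest n/ν is A → limiting reagent.
n(T) = (1/2) × 12.35 = 6.175 mol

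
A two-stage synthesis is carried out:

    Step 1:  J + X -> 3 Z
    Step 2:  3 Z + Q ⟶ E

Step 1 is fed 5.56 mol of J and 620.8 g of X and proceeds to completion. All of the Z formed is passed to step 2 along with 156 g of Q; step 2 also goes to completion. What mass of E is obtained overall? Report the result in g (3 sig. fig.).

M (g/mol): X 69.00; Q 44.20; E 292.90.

Step 1:
n(J) = 5.560 mol
n(X) = 620.8 / 69.00 = 8.997 mol
n/ν for J = 5.560/1 = 5.560
n/ν for X = 8.997/1 = 8.997
Smallest n/ν is J → limiting reagent.
n(Z) produced = (3/1) × 5.560 = 16.68 mol
Step 2:
n(Z) available = 16.68 mol
n(Q) = 156.0 / 44.20 = 3.529 mol
n/ν for Z = 16.68/3 = 5.560
n/ν for Q = 3.529/1 = 3.529
Smallest n/ν is Q → limiting reagent.
n(E) = (1/1) × 3.529 = 3.529 mol
mass = 3.529 × 292.90 = 1034 g

1030 g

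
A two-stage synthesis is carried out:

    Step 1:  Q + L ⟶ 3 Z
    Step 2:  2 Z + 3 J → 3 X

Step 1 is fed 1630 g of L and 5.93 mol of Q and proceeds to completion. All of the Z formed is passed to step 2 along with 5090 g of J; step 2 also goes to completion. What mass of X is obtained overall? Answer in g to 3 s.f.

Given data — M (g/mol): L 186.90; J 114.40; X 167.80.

4480 g

Step 1:
n(L) = 1630 / 186.90 = 8.721 mol
n(Q) = 5.930 mol
n/ν → L: 8.721, Q: 5.930; Q is limiting.
n(Z) produced = (3/1) × 5.930 = 17.79 mol
Step 2:
n(Z) available = 17.79 mol
n(J) = 5090 / 114.40 = 44.49 mol
n/ν → Z: 8.895, J: 14.83; Z is limiting.
n(X) = (3/2) × 17.79 = 26.69 mol
mass = 26.69 × 167.80 = 4479 g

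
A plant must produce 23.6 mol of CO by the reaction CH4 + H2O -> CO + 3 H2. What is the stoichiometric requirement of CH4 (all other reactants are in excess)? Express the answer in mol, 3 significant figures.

n(CO) = 23.60 mol
n(CH4) = (1/1) × 23.60 = 23.60 mol

23.6 mol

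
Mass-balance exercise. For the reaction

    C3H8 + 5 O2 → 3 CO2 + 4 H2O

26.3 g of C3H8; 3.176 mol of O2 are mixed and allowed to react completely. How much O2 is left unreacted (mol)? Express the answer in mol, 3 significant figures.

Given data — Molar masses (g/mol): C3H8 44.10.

n(C3H8) = 26.30 / 44.10 = 0.5964 mol
n(O2) = 3.176 mol
n/ν → C3H8: 0.5964, O2: 0.6352; C3H8 is limiting.
O2 consumed = (5/1) × 0.5964 = 2.982 mol
O2 remaining = 3.176 − 2.982 = 0.1940 mol

0.194 mol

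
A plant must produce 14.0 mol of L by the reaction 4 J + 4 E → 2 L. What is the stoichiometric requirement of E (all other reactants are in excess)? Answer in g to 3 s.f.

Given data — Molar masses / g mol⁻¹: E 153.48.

n(L) = 14.00 mol
n(E) = (4/2) × 14.00 = 28.00 mol
mass = 28.00 × 153.48 = 4297 g

4300 g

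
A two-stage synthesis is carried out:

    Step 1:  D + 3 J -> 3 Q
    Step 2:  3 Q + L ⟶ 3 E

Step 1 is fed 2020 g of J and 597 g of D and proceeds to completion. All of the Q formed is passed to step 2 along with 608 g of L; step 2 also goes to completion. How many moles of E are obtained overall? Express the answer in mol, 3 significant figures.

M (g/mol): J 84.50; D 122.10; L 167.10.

Step 1:
n(J) = 2020 / 84.50 = 23.91 mol
n(D) = 597.0 / 122.10 = 4.889 mol
n/ν → J: 7.970, D: 4.889; D is limiting.
n(Q) produced = (3/1) × 4.889 = 14.67 mol
Step 2:
n(Q) available = 14.67 mol
n(L) = 608.0 / 167.10 = 3.639 mol
n/ν → Q: 4.890, L: 3.639; L is limiting.
n(E) = (3/1) × 3.639 = 10.92 mol

10.9 mol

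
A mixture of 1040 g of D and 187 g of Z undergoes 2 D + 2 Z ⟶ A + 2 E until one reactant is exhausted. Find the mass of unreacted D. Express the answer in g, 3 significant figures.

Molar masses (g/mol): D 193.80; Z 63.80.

n(D) = 1040 / 193.80 = 5.366 mol
n(Z) = 187.0 / 63.80 = 2.931 mol
n/ν for D = 5.366/2 = 2.683
n/ν for Z = 2.931/2 = 1.466
Smallest n/ν is Z → limiting reagent.
D consumed = (2/2) × 2.931 = 2.931 mol
D remaining = 5.366 − 2.931 = 2.435 mol
mass = 2.435 × 193.80 = 471.9 g

472 g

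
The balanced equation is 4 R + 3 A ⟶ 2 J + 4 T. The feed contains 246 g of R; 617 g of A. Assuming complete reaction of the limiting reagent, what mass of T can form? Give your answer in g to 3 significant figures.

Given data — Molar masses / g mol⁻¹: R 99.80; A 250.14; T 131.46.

324 g

n(R) = 246.0 / 99.80 = 2.465 mol
n(A) = 617.0 / 250.14 = 2.467 mol
n/ν for R = 2.465/4 = 0.6163
n/ν for A = 2.467/3 = 0.8223
Smallest n/ν is R → limiting reagent.
n(T) = (4/4) × 2.465 = 2.465 mol
mass = 2.465 × 131.46 = 324.0 g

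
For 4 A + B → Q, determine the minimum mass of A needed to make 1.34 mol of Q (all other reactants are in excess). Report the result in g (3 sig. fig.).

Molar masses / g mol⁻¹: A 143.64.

n(Q) = 1.340 mol
n(A) = (4/1) × 1.340 = 5.360 mol
mass = 5.360 × 143.64 = 769.9 g

770 g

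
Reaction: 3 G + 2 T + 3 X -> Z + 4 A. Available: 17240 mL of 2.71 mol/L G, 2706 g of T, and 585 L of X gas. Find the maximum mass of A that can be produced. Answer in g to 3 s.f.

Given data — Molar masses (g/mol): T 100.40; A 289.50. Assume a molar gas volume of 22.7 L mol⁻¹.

9950 g

n(G) = 2.71 × 17240/1000 = 46.72 mol
n(T) = 2706 / 100.40 = 26.95 mol
n(X) = 585.0 / 22.7 = 25.77 mol
n/ν for G = 46.72/3 = 15.57
n/ν for T = 26.95/2 = 13.48
n/ν for X = 25.77/3 = 8.590
Smallest n/ν is X → limiting reagent.
n(A) = (4/3) × 25.77 = 34.36 mol
mass = 34.36 × 289.50 = 9947 g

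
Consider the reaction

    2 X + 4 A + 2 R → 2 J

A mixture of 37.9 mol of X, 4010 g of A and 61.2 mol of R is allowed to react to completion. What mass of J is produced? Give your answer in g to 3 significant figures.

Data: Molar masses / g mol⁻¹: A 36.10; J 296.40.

11200 g

n(X) = 37.90 mol
n(A) = 4010 / 36.10 = 111.1 mol
n(R) = 61.20 mol
n/ν for X = 37.90/2 = 18.95
n/ν for A = 111.1/4 = 27.78
n/ν for R = 61.20/2 = 30.60
Smallest n/ν is X → limiting reagent.
n(J) = (2/2) × 37.90 = 37.90 mol
mass = 37.90 × 296.40 = 11230 g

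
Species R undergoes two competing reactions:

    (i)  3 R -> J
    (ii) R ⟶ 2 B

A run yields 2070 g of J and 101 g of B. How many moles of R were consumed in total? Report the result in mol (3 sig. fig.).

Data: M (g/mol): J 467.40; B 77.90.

13.9 mol

n(J) = 2070 / 467.40 = 4.429 mol
n(B) = 101 / 77.90 = 1.297 mol
n(R) via (i) = (3/1)×4.429 = 13.29 mol
n(R) via (ii) = (1/2)×1.297 = 0.6485 mol
total n(R) = 13.29 + 0.6485 = 13.94 mol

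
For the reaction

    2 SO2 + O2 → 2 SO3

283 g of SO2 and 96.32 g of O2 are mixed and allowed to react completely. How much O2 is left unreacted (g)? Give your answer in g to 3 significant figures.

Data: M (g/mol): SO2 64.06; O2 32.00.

n(SO2) = 283.0 / 64.06 = 4.418 mol
n(O2) = 96.32 / 32.00 = 3.010 mol
n/ν for SO2 = 4.418/2 = 2.209
n/ν for O2 = 3.010/1 = 3.010
Smallest n/ν is SO2 → limiting reagent.
O2 consumed = (1/2) × 4.418 = 2.209 mol
O2 remaining = 3.010 − 2.209 = 0.8010 mol
mass = 0.8010 × 32.00 = 25.63 g

25.6 g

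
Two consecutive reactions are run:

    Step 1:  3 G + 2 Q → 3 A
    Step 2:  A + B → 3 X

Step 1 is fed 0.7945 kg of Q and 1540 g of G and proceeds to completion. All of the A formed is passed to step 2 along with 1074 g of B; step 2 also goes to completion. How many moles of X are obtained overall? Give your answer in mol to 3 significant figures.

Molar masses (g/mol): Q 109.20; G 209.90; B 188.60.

Step 1:
n(Q) = 0.7945×1000 / 109.20 = 7.276 mol
n(G) = 1540 / 209.90 = 7.337 mol
n/ν for Q = 7.276/2 = 3.638
n/ν for G = 7.337/3 = 2.446
Smallest n/ν is G → limiting reagent.
n(A) produced = (3/3) × 7.337 = 7.337 mol
Step 2:
n(A) available = 7.337 mol
n(B) = 1074 / 188.60 = 5.695 mol
n/ν for A = 7.337/1 = 7.337
n/ν for B = 5.695/1 = 5.695
Smallest n/ν is B → limiting reagent.
n(X) = (3/1) × 5.695 = 17.09 mol

17.1 mol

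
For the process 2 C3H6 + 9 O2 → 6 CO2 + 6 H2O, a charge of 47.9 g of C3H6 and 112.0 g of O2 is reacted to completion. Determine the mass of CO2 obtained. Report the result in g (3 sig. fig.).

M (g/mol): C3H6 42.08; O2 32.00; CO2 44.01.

n(C3H6) = 47.90 / 42.08 = 1.138 mol
n(O2) = 112.0 / 32.00 = 3.500 mol
n/ν for C3H6 = 1.138/2 = 0.5690
n/ν for O2 = 3.500/9 = 0.3889
Smallest n/ν is O2 → limiting reagent.
n(CO2) = (6/9) × 3.500 = 2.333 mol
mass = 2.333 × 44.01 = 102.7 g

103 g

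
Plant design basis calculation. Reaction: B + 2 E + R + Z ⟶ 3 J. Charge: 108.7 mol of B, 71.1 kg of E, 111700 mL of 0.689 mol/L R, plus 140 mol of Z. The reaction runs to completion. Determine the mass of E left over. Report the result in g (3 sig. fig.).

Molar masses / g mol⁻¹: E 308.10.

23700 g

n(B) = 108.7 mol
n(E) = 71.10×1000 / 308.10 = 230.8 mol
n(R) = 0.689 × 111700/1000 = 76.96 mol
n(Z) = 140.0 mol
n/ν for B = 108.7/1 = 108.7
n/ν for E = 230.8/2 = 115.4
n/ν for R = 76.96/1 = 76.96
n/ν for Z = 140.0/1 = 140.0
Smallest n/ν is R → limiting reagent.
E consumed = (2/1) × 76.96 = 153.9 mol
E remaining = 230.8 − 153.9 = 76.90 mol
mass = 76.90 × 308.10 = 23690 g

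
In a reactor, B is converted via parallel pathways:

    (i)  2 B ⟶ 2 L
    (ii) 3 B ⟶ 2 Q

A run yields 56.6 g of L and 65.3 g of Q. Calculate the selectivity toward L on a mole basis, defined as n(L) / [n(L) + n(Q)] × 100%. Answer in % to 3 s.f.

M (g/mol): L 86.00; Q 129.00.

n(L) = 56.6 / 86.00 = 0.6581 mol
n(Q) = 65.3 / 129.00 = 0.5062 mol
selectivity = 0.6581/(0.6581+0.5062) × 100 = 56.52 %

56.5 %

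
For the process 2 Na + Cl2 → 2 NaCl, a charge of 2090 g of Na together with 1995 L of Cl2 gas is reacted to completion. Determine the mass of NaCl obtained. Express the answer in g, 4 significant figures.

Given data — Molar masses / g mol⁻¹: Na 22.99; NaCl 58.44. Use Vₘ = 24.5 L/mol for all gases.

5313 g

n(Na) = 2090 / 22.99 = 90.91 mol
n(Cl2) = 1995 / 24.5 = 81.43 mol
n/ν → Na: 45.46, Cl2: 81.43; Na is limiting.
n(NaCl) = (2/2) × 90.91 = 90.91 mol
mass = 90.91 × 58.44 = 5313 g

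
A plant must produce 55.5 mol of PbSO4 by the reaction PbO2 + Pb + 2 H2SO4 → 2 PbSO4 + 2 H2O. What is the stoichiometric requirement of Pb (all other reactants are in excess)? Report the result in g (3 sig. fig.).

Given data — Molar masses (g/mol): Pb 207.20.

n(PbSO4) = 55.50 mol
n(Pb) = (1/2) × 55.50 = 27.75 mol
mass = 27.75 × 207.20 = 5750 g

5750 g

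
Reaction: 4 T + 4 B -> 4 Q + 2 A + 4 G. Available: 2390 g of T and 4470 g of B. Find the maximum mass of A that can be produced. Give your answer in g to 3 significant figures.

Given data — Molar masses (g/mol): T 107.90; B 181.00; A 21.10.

234 g

n(T) = 2390 / 107.90 = 22.15 mol
n(B) = 4470 / 181.00 = 24.70 mol
n/ν for T = 22.15/4 = 5.538
n/ν for B = 24.70/4 = 6.175
Smallest n/ν is T → limiting reagent.
n(A) = (2/4) × 22.15 = 11.08 mol
mass = 11.08 × 21.10 = 233.8 g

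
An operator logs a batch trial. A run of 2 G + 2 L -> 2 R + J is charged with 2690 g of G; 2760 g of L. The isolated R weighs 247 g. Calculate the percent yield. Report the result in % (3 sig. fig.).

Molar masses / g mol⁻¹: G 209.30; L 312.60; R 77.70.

36.0 %

n(G) = 2690 / 209.30 = 12.85 mol
n(L) = 2760 / 312.60 = 8.829 mol
n/ν → G: 6.425, L: 4.415; L is limiting.
theoretical n(R) = (2/2) × 8.829 = 8.829 mol → 686.0 g
% yield = 247 / 686.0 × 100 = 36.01 %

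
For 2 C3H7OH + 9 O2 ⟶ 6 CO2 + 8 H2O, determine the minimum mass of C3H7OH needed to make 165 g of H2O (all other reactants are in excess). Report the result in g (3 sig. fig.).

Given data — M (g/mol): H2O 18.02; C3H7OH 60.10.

n(H2O) = 165 / 18.02 = 9.156 mol
n(C3H7OH) = (2/8) × 9.156 = 2.289 mol
mass = 2.289 × 60.10 = 137.6 g

138 g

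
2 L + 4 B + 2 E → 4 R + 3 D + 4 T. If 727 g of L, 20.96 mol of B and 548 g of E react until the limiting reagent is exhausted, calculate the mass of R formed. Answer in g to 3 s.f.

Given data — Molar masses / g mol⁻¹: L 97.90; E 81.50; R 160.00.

n(L) = 727.0 / 97.90 = 7.426 mol
n(B) = 20.96 mol
n(E) = 548.0 / 81.50 = 6.724 mol
n/ν → L: 3.713, B: 5.240, E: 3.362; E is limiting.
n(R) = (4/2) × 6.724 = 13.45 mol
mass = 13.45 × 160.00 = 2152 g

2150 g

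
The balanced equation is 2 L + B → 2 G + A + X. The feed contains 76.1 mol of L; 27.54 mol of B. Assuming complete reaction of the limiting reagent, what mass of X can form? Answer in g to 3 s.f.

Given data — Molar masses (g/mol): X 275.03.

7570 g

n(L) = 76.10 mol
n(B) = 27.54 mol
n/ν → L: 38.05, B: 27.54; B is limiting.
n(X) = (1/1) × 27.54 = 27.54 mol
mass = 27.54 × 275.03 = 7574 g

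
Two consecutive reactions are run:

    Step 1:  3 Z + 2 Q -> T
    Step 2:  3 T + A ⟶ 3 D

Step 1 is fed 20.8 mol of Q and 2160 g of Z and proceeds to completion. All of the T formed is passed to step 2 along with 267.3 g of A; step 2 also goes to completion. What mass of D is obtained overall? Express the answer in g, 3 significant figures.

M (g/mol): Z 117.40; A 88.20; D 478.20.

Step 1:
n(Q) = 20.80 mol
n(Z) = 2160 / 117.40 = 18.40 mol
n/ν for Q = 20.80/2 = 10.40
n/ν for Z = 18.40/3 = 6.133
Smallest n/ν is Z → limiting reagent.
n(T) produced = (1/3) × 18.40 = 6.133 mol
Step 2:
n(T) available = 6.133 mol
n(A) = 267.3 / 88.20 = 3.031 mol
n/ν for T = 6.133/3 = 2.044
n/ν for A = 3.031/1 = 3.031
Smallest n/ν is T → limiting reagent.
n(D) = (3/3) × 6.133 = 6.133 mol
mass = 6.133 × 478.20 = 2933 g

2930 g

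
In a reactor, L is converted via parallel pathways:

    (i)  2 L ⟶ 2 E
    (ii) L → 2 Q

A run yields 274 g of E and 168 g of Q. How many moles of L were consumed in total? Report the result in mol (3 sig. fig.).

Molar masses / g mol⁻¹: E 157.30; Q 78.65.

2.81 mol

n(E) = 274 / 157.30 = 1.742 mol
n(Q) = 168 / 78.65 = 2.136 mol
n(L) via (i) = (2/2)×1.742 = 1.742 mol
n(L) via (ii) = (1/2)×2.136 = 1.068 mol
total n(L) = 1.742 + 1.068 = 2.810 mol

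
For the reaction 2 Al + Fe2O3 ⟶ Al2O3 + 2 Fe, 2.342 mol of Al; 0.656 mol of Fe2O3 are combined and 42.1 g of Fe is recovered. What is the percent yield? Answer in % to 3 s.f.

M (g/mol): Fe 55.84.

57.5 %

n(Al) = 2.342 mol
n(Fe2O3) = 0.6560 mol
n/ν for Al = 2.342/2 = 1.171
n/ν for Fe2O3 = 0.6560/1 = 0.6560
Smallest n/ν is Fe2O3 → limiting reagent.
theoretical n(Fe) = (2/1) × 0.6560 = 1.312 mol → 73.26 g
% yield = 42.1 / 73.26 × 100 = 57.47 %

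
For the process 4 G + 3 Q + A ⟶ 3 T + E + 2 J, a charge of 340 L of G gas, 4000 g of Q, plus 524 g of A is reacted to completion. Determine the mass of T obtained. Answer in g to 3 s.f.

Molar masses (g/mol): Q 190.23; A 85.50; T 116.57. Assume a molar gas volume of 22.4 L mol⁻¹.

1330 g

n(G) = 340.0 / 22.4 = 15.18 mol
n(Q) = 4000 / 190.23 = 21.03 mol
n(A) = 524.0 / 85.50 = 6.129 mol
n/ν → G: 3.795, Q: 7.010, A: 6.129; G is limiting.
n(T) = (3/4) × 15.18 = 11.39 mol
mass = 11.39 × 116.57 = 1328 g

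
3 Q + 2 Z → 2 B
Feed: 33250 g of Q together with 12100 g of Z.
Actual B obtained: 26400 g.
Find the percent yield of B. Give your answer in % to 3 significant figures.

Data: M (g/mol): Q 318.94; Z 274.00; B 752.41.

79.5 %

n(Q) = 33250 / 318.94 = 104.3 mol
n(Z) = 12100 / 274.00 = 44.16 mol
n/ν for Q = 104.3/3 = 34.77
n/ν for Z = 44.16/2 = 22.08
Smallest n/ν is Z → limiting reagent.
theoretical n(B) = (2/2) × 44.16 = 44.16 mol → 33230 g
% yield = 26400 / 33230 × 100 = 79.45 %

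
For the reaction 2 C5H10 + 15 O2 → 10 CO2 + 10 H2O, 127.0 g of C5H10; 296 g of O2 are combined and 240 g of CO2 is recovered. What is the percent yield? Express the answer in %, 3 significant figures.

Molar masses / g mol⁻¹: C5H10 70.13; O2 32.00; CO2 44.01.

88.4 %

n(C5H10) = 127.0 / 70.13 = 1.811 mol
n(O2) = 296.0 / 32.00 = 9.250 mol
n/ν → C5H10: 0.9055, O2: 0.6167; O2 is limiting.
theoretical n(CO2) = (10/15) × 9.250 = 6.167 mol → 271.4 g
% yield = 240 / 271.4 × 100 = 88.43 %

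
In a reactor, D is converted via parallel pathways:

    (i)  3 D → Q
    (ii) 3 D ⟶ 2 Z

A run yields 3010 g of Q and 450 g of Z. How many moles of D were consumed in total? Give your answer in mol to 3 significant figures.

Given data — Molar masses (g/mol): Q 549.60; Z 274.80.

18.9 mol

n(Q) = 3010 / 549.60 = 5.477 mol
n(Z) = 450 / 274.80 = 1.638 mol
n(D) via (i) = (3/1)×5.477 = 16.43 mol
n(D) via (ii) = (3/2)×1.638 = 2.457 mol
total n(D) = 16.43 + 2.457 = 18.89 mol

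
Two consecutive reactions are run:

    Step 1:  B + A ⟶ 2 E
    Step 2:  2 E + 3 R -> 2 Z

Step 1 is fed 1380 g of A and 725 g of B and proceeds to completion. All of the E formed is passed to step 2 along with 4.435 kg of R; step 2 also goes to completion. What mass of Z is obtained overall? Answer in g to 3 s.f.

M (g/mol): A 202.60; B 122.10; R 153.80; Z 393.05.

Step 1:
n(A) = 1380 / 202.60 = 6.811 mol
n(B) = 725.0 / 122.10 = 5.938 mol
n/ν for A = 6.811/1 = 6.811
n/ν for B = 5.938/1 = 5.938
Smallest n/ν is B → limiting reagent.
n(E) produced = (2/1) × 5.938 = 11.88 mol
Step 2:
n(E) available = 11.88 mol
n(R) = 4.435×1000 / 153.80 = 28.84 mol
n/ν for E = 11.88/2 = 5.940
n/ν for R = 28.84/3 = 9.613
Smallest n/ν is E → limiting reagent.
n(Z) = (2/2) × 11.88 = 11.88 mol
mass = 11.88 × 393.05 = 4669 g

4670 g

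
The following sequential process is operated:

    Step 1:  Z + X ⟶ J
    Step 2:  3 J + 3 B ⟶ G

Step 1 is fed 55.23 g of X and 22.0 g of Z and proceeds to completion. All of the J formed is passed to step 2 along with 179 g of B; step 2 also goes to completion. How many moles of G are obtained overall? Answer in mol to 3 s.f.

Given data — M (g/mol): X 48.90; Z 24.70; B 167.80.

0.297 mol

Step 1:
n(X) = 55.23 / 48.90 = 1.129 mol
n(Z) = 22.00 / 24.70 = 0.8907 mol
n/ν for X = 1.129/1 = 1.129
n/ν for Z = 0.8907/1 = 0.8907
Smallest n/ν is Z → limiting reagent.
n(J) produced = (1/1) × 0.8907 = 0.8907 mol
Step 2:
n(J) available = 0.8907 mol
n(B) = 179.0 / 167.80 = 1.067 mol
n/ν for J = 0.8907/3 = 0.2969
n/ν for B = 1.067/3 = 0.3557
Smallest n/ν is J → limiting reagent.
n(G) = (1/3) × 0.8907 = 0.2969 mol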